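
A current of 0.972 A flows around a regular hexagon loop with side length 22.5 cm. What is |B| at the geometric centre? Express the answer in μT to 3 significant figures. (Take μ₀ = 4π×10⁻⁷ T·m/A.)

Each side is a finite straight segment at perpendicular distance d = a/(2 tan(π/6)) = 0.1949 m from the centre, with end-angles ±π/6.
One side contributes B₁ = (μ₀I/4πd)·2 sin(π/6) = 4.99×10⁻⁷ T.
All 6 sides add in the same direction: B = 6 × 4.99×10⁻⁷ = 2.99×10⁻⁶ T.

B ≈ 2.99 μT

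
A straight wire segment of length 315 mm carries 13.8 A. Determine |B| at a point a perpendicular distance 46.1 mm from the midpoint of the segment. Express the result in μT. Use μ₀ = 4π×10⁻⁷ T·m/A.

B ≈ 57.5 μT

For a finite straight segment, B = (μ₀I/4πd)(sinθ₁ + sinθ₂), where θ₁, θ₂ are the angles from the perpendicular to each end.
The perpendicular from the point meets the wire at its midpoint, so each end is L/2 = 0.1575 m away along the wire.
sinθ₁ = 0.1575/√(0.1575²+0.0461²) = 0.9597; sinθ₂ = 0.1575/√(0.1575²+0.0461²) = 0.9597.
B = (4π×10⁻⁷ × 13.8) / (4π × 0.0461) × (0.9597 + 0.9597) = 5.75×10⁻⁵ T.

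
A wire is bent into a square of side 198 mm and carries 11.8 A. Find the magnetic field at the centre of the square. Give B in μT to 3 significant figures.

Each side is a finite straight segment at perpendicular distance d = a/(2 tan(π/4)) = 0.099 m from the centre, with end-angles ±π/4.
One side contributes B₁ = (μ₀I/4πd)·2 sin(π/4) = 1.69×10⁻⁵ T.
All 4 sides add in the same direction: B = 4 × 1.69×10⁻⁵ = 6.74×10⁻⁵ T.

B ≈ 67.4 μT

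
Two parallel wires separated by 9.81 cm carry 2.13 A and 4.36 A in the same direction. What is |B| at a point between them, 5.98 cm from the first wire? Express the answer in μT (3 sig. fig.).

B ≈ 15.6 μT

Each long wire gives B = μ₀I/(2πd). Distances are d₁ = 0.0598 m and d₂ = 0.0383 m.
B₁ = 7.12×10⁻⁶ T, B₂ = 2.28×10⁻⁵ T.
Between parallel currents the two contributions point in opposite directions, so they subtract. B = |B₁ − B₂| = |7.12×10⁻⁶ − 2.28×10⁻⁵| = 1.56×10⁻⁵ T.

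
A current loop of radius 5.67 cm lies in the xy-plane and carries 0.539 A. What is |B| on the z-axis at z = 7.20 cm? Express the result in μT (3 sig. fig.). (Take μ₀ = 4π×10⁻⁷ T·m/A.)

B ≈ 1.41 μT

On the axis of a circular loop, B = μ₀IR² / [2(R²+z²)^(3/2)].
R² + z² = (0.0567)² + (0.072)² = 0.008399 m², and (R²+z²)^(3/2) = 7.70×10⁻⁴ m³.
B = (4π×10⁻⁷ × 0.539 × 0.003215) / (2 × 7.70×10⁻⁴) = 1.41×10⁻⁶ T.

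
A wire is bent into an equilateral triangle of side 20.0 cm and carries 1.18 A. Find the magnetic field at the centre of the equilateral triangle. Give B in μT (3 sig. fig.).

Each side is a finite straight segment at perpendicular distance d = a/(2 tan(π/3)) = 0.05774 m from the centre, with end-angles ±π/3.
One side contributes B₁ = (μ₀I/4πd)·2 sin(π/3) = 3.54×10⁻⁶ T.
All 3 sides add in the same direction: B = 3 × 3.54×10⁻⁶ = 1.06×10⁻⁵ T.

B ≈ 10.6 μT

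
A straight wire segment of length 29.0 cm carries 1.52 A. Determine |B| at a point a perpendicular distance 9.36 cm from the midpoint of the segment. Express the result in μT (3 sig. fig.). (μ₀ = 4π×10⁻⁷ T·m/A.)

For a finite straight segment, B = (μ₀I/4πd)(sinθ₁ + sinθ₂), where θ₁, θ₂ are the angles from the perpendicular to each end.
The perpendicular from the point meets the wire at its midpoint, so each end is L/2 = 0.145 m away along the wire.
sinθ₁ = 0.145/√(0.145²+0.0936²) = 0.8402; sinθ₂ = 0.145/√(0.145²+0.0936²) = 0.8402.
B = (4π×10⁻⁷ × 1.52) / (4π × 0.0936) × (0.8402 + 0.8402) = 2.73×10⁻⁶ T.

B ≈ 2.73 μT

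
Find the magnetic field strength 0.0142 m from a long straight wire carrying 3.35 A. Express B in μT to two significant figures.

For an infinitely long straight wire, B = μ₀I/(2πd).
B = (4π×10⁻⁷ × 3.35) / (2π × 0.0142) = 4.72×10⁻⁵ T.

B ≈ 47 μT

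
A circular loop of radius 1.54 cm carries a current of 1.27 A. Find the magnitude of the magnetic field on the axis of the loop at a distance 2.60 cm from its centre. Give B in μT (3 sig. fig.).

B ≈ 6.86 μT

On the axis of a circular loop, B = μ₀IR² / [2(R²+z²)^(3/2)].
R² + z² = (0.0154)² + (0.026)² = 0.0009132 m², and (R²+z²)^(3/2) = 2.76×10⁻⁵ m³.
B = (4π×10⁻⁷ × 1.27 × 0.0002372) / (2 × 2.76×10⁻⁵) = 6.86×10⁻⁶ T.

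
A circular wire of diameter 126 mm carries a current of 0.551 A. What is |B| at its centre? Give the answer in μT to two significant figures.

B ≈ 5.5 μT

At the centre of a circular loop the Biot–Savart law gives B = μ₀I/(2R) (so R = 0.063 m).
B = (4π×10⁻⁷ × 0.551) / (2 × 0.063) = 5.50×10⁻⁶ T.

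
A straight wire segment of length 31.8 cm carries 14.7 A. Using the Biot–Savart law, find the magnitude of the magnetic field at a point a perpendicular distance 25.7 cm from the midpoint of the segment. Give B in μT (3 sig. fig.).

B ≈ 6.02 μT

For a finite straight segment, B = (μ₀I/4πd)(sinθ₁ + sinθ₂), where θ₁, θ₂ are the angles from the perpendicular to each end.
The perpendicular from the point meets the wire at its midpoint, so each end is L/2 = 0.159 m away along the wire.
sinθ₁ = 0.159/√(0.159²+0.257²) = 0.5261; sinθ₂ = 0.159/√(0.159²+0.257²) = 0.5261.
B = (4π×10⁻⁷ × 14.7) / (4π × 0.257) × (0.5261 + 0.5261) = 6.02×10⁻⁶ T.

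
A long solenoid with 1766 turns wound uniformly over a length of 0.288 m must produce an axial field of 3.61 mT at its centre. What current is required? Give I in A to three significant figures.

I ≈ 0.468 A

Inside a long solenoid B = μ₀nI with n = 6132 m⁻¹, so I = B/(μ₀n).
I = 3.61×10⁻³ / (4π×10⁻⁷ × 6132) = 0.468 A.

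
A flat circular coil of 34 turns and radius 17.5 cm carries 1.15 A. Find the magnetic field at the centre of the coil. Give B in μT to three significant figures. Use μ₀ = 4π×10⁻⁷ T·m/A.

B ≈ 140 μT

For an N-turn flat coil, B = Nμ₀I/(2R) with R = 0.175 m.
B = 34 × 4.13×10⁻⁶ T = 1.40×10⁻⁴ T.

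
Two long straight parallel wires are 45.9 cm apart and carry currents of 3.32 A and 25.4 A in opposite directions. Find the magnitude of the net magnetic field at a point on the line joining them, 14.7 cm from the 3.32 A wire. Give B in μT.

Each long wire gives B = μ₀I/(2πd). Distances are d₁ = 0.147 m and d₂ = 0.312 m.
B₁ = 4.52×10⁻⁶ T, B₂ = 1.63×10⁻⁵ T.
Between antiparallel currents both contributions point the same way, so they add. B = B₁ + B₂ = 4.52×10⁻⁶ + 1.63×10⁻⁵ = 2.08×10⁻⁵ T.

B ≈ 20.8 μT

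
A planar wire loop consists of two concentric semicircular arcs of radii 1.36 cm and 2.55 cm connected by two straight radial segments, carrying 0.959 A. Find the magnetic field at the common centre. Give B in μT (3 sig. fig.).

B ≈ 10.3 μT

The radial connectors point toward the centre, so dl × r̂ = 0 and they contribute nothing.
Each semicircle gives μ₀I/(4R): inner arc 2.22×10⁻⁵ T, outer arc 1.18×10⁻⁵ T.
The two arcs carry current in opposite angular senses, so their fields oppose: B = |2.22×10⁻⁵ − 1.18×10⁻⁵| = 1.03×10⁻⁵ T.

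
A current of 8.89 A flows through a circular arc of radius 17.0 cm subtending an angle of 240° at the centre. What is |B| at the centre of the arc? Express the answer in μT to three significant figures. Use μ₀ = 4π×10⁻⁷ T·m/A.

The Biot–Savart field of a circular arc at its centre is B = μ₀Iφ/(4πR), with φ = 4.189 rad.
B = (4π×10⁻⁷ × 8.89 × 4.189) / (4π × 0.17) = 2.19×10⁻⁵ T.

B ≈ 21.9 μT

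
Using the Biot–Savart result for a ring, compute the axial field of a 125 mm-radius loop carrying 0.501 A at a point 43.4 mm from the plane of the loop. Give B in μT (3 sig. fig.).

B ≈ 2.12 μT

On the axis of a circular loop, B = μ₀IR² / [2(R²+z²)^(3/2)].
R² + z² = (0.125)² + (0.0434)² = 0.01751 m², and (R²+z²)^(3/2) = 2.32×10⁻³ m³.
B = (4π×10⁻⁷ × 0.501 × 0.01562) / (2 × 2.32×10⁻³) = 2.12×10⁻⁶ T.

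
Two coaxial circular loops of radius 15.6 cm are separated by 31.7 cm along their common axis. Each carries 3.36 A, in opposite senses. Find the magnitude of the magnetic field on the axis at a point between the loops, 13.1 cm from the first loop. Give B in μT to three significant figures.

Each loop contributes B = μ₀IR²/[2(R²+z²)^(3/2)] on the axis, with z measured from that loop.
Loop 1 (z = 0.131 m): B₁ = 6.08×10⁻⁶ T. Loop 2 (z = 0.186 m): B₂ = 3.59×10⁻⁶ T.
The fields oppose: B = |B₁ − B₂| = 2.49×10⁻⁶ T.

B ≈ 2.49 μT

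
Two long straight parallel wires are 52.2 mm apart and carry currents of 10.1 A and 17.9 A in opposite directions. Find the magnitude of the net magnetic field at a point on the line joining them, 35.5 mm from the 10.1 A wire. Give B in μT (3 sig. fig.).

B ≈ 271 μT

Each long wire gives B = μ₀I/(2πd). Distances are d₁ = 0.0355 m and d₂ = 0.0167 m.
B₁ = 5.69×10⁻⁵ T, B₂ = 2.14×10⁻⁴ T.
Between antiparallel currents both contributions point the same way, so they add. B = B₁ + B₂ = 5.69×10⁻⁵ + 2.14×10⁻⁴ = 2.71×10⁻⁴ T.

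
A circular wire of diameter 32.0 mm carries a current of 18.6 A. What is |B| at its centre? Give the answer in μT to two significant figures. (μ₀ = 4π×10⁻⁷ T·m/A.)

At the centre of a circular loop the Biot–Savart law gives B = μ₀I/(2R) (so R = 0.016 m).
B = (4π×10⁻⁷ × 18.6) / (2 × 0.016) = 7.30×10⁻⁴ T.

B ≈ 730 μT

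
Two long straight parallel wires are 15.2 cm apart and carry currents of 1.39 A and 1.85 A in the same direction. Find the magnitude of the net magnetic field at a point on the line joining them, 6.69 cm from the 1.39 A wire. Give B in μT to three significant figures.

B ≈ 0.192 μT

Each long wire gives B = μ₀I/(2πd). Distances are d₁ = 0.0669 m and d₂ = 0.0851 m.
B₁ = 4.16×10⁻⁶ T, B₂ = 4.35×10⁻⁶ T.
Between parallel currents the two contributions point in opposite directions, so they subtract. B = |B₁ − B₂| = |4.16×10⁻⁶ − 4.35×10⁻⁶| = 1.92×10⁻⁷ T.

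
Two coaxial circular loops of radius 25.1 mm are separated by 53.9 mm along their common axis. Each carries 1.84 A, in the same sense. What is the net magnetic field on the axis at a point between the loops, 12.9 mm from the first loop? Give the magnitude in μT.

B ≈ 39.0 μT

Each loop contributes B = μ₀IR²/[2(R²+z²)^(3/2)] on the axis, with z measured from that loop.
Loop 1 (z = 0.0129 m): B₁ = 3.24×10⁻⁵ T. Loop 2 (z = 0.041 m): B₂ = 6.56×10⁻⁶ T.
The fields add: B = B₁ + B₂ = 3.90×10⁻⁵ T.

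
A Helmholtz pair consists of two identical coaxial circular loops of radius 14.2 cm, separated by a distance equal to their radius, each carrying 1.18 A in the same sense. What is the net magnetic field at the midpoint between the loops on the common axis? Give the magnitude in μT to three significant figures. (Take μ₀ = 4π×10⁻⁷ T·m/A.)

B ≈ 7.47 μT

Each loop contributes B = μ₀IR²/[2(R²+z²)^(3/2)] on the axis, with z measured from that loop.
Loop 1 (z = 0.071 m): B₁ = 3.74×10⁻⁶ T. Loop 2 (z = 0.071 m): B₂ = 3.74×10⁻⁶ T.
The fields add: B = B₁ + B₂ = 7.47×10⁻⁶ T.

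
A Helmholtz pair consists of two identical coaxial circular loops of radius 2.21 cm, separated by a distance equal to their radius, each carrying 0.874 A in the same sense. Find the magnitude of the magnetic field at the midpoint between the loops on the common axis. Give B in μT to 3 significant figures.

Each loop contributes B = μ₀IR²/[2(R²+z²)^(3/2)] on the axis, with z measured from that loop.
Loop 1 (z = 0.01105 m): B₁ = 1.78×10⁻⁵ T. Loop 2 (z = 0.01105 m): B₂ = 1.78×10⁻⁵ T.
The fields add: B = B₁ + B₂ = 3.56×10⁻⁵ T.

B ≈ 35.6 μT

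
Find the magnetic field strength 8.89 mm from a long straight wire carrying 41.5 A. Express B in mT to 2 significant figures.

For an infinitely long straight wire, B = μ₀I/(2πd).
B = (4π×10⁻⁷ × 41.5) / (2π × 0.00889) = 9.34×10⁻⁴ T.

B ≈ 0.93 mT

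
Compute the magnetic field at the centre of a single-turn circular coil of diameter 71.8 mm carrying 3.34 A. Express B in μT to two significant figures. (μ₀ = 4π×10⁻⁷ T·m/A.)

At the centre of a circular loop the Biot–Savart law gives B = μ₀I/(2R) (so R = 0.0359 m).
B = (4π×10⁻⁷ × 3.34) / (2 × 0.0359) = 5.85×10⁻⁵ T.

B ≈ 58 μT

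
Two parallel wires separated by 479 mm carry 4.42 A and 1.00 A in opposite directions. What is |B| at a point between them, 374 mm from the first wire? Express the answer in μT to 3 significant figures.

Each long wire gives B = μ₀I/(2πd). Distances are d₁ = 0.374 m and d₂ = 0.105 m.
B₁ = 2.36×10⁻⁶ T, B₂ = 1.90×10⁻⁶ T.
Between antiparallel currents both contributions point the same way, so they add. B = B₁ + B₂ = 2.36×10⁻⁶ + 1.90×10⁻⁶ = 4.27×10⁻⁶ T.

B ≈ 4.27 μT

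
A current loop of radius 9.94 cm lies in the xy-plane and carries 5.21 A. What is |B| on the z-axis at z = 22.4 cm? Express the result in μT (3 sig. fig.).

On the axis of a circular loop, B = μ₀IR² / [2(R²+z²)^(3/2)].
R² + z² = (0.0994)² + (0.224)² = 0.06006 m², and (R²+z²)^(3/2) = 1.47×10⁻² m³.
B = (4π×10⁻⁷ × 5.21 × 0.00988) / (2 × 1.47×10⁻²) = 2.20×10⁻⁶ T.

B ≈ 2.20 μT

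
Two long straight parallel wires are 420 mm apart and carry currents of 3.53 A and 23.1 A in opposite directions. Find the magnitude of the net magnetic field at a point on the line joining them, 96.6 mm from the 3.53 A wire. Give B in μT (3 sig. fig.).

B ≈ 21.6 μT

Each long wire gives B = μ₀I/(2πd). Distances are d₁ = 0.0966 m and d₂ = 0.3234 m.
B₁ = 7.31×10⁻⁶ T, B₂ = 1.43×10⁻⁵ T.
Between antiparallel currents both contributions point the same way, so they add. B = B₁ + B₂ = 7.31×10⁻⁶ + 1.43×10⁻⁵ = 2.16×10⁻⁵ T.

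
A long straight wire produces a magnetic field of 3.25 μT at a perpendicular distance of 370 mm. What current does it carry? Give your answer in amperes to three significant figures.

I ≈ 6.01 A

For a long straight wire B = μ₀I/(2πd), so I = 2πdB/μ₀.
I = 2π × 0.37 × 3.25×10⁻⁶ / (4π×10⁻⁷) = 6.01 A.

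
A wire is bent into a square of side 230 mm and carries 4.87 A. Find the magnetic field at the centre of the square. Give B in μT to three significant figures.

Each side is a finite straight segment at perpendicular distance d = a/(2 tan(π/4)) = 0.115 m from the centre, with end-angles ±π/4.
One side contributes B₁ = (μ₀I/4πd)·2 sin(π/4) = 5.99×10⁻⁶ T.
All 4 sides add in the same direction: B = 4 × 5.99×10⁻⁶ = 2.40×10⁻⁵ T.

B ≈ 24.0 μT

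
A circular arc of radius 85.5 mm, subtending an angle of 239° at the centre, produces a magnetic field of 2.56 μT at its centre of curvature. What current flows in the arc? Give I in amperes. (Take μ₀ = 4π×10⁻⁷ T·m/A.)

For a circular arc, B = μ₀Iφ/(4πR) with φ in radians; here φ = 4.171 rad.
So I = 4πRB/(μ₀φ) = 4π × 0.0855 × 2.56×10⁻⁶ / (4π×10⁻⁷ × 4.171) = 0.525 A.

I ≈ 0.525 A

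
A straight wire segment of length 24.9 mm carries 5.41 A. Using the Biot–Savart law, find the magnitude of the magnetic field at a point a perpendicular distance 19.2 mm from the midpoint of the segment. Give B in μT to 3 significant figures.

For a finite straight segment, B = (μ₀I/4πd)(sinθ₁ + sinθ₂), where θ₁, θ₂ are the angles from the perpendicular to each end.
The perpendicular from the point meets the wire at its midpoint, so each end is L/2 = 0.01245 m away along the wire.
sinθ₁ = 0.01245/√(0.01245²+0.0192²) = 0.5441; sinθ₂ = 0.01245/√(0.01245²+0.0192²) = 0.5441.
B = (4π×10⁻⁷ × 5.41) / (4π × 0.0192) × (0.5441 + 0.5441) = 3.07×10⁻⁵ T.

B ≈ 30.7 μT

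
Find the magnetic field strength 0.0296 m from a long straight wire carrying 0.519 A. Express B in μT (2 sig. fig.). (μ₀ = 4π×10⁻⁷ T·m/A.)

For an infinitely long straight wire, B = μ₀I/(2πd).
B = (4π×10⁻⁷ × 0.519) / (2π × 0.0296) = 3.51×10⁻⁶ T.

B ≈ 3.5 μT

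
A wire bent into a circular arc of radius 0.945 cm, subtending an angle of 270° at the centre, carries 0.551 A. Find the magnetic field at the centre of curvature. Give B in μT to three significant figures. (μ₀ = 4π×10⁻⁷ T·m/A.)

The Biot–Savart field of a circular arc at its centre is B = μ₀Iφ/(4πR), with φ = 4.712 rad.
B = (4π×10⁻⁷ × 0.551 × 4.712) / (4π × 0.00945) = 2.75×10⁻⁵ T.

B ≈ 27.5 μT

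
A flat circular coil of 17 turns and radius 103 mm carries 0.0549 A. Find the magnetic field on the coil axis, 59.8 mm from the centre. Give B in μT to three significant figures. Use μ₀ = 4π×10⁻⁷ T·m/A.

For an N-turn flat coil, B = Nμ₀IR²/[2(R²+z²)^(3/2)] with R = 0.103 m, z = 0.0598 m.
B = 17 × 2.17×10⁻⁷ T = 3.68×10⁻⁶ T.

B ≈ 3.68 μT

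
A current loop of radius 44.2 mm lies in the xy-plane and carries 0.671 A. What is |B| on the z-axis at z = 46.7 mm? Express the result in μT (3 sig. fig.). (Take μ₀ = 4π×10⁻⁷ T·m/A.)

B ≈ 3.10 μT

On the axis of a circular loop, B = μ₀IR² / [2(R²+z²)^(3/2)].
R² + z² = (0.0442)² + (0.0467)² = 0.004135 m², and (R²+z²)^(3/2) = 2.66×10⁻⁴ m³.
B = (4π×10⁻⁷ × 0.671 × 0.001954) / (2 × 2.66×10⁻⁴) = 3.10×10⁻⁶ T.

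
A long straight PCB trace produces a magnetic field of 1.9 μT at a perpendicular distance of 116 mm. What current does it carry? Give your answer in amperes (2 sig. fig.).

For a long straight wire B = μ₀I/(2πd), so I = 2πdB/μ₀.
I = 2π × 0.116 × 1.90×10⁻⁶ / (4π×10⁻⁷) = 1.10 A.

I ≈ 1.1 A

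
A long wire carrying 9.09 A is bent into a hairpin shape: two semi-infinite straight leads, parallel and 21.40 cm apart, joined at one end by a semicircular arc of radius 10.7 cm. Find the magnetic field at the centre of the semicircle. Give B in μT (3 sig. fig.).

B ≈ 43.7 μT

The semicircular arc contributes B_arc = μ₀I·π/(4πR) = μ₀I/(4R) = 2.67×10⁻⁵ T.
Each semi-infinite lead is at perpendicular distance R = 0.107 m from the centre, with the perpendicular foot at its near end, so it contributes μ₀I/(4πR); both point the same way, together 1.70×10⁻⁵ T.
Arc and leads all point the same direction: B = 2.67×10⁻⁵ + 1.70×10⁻⁵ = 4.37×10⁻⁵ T.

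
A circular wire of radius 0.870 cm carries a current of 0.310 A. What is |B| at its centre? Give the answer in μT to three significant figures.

At the centre of a circular loop the Biot–Savart law gives B = μ₀I/(2R).
B = (4π×10⁻⁷ × 0.310) / (2 × 0.0087) = 2.24×10⁻⁵ T.

B ≈ 22.4 μT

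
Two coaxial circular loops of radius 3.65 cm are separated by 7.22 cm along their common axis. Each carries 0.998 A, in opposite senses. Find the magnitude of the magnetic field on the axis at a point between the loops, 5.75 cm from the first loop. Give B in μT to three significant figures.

Each loop contributes B = μ₀IR²/[2(R²+z²)^(3/2)] on the axis, with z measured from that loop.
Loop 1 (z = 0.0575 m): B₁ = 2.64×10⁻⁶ T. Loop 2 (z = 0.0147 m): B₂ = 1.37×10⁻⁵ T.
The fields oppose: B = |B₁ − B₂| = 1.11×10⁻⁵ T.

B ≈ 11.1 μT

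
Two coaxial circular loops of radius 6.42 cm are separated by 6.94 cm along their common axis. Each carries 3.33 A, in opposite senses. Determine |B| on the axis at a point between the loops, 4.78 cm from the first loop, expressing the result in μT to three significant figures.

B ≈ 10.9 μT

Each loop contributes B = μ₀IR²/[2(R²+z²)^(3/2)] on the axis, with z measured from that loop.
Loop 1 (z = 0.0478 m): B₁ = 1.68×10⁻⁵ T. Loop 2 (z = 0.0216 m): B₂ = 2.77×10⁻⁵ T.
The fields oppose: B = |B₁ − B₂| = 1.09×10⁻⁵ T.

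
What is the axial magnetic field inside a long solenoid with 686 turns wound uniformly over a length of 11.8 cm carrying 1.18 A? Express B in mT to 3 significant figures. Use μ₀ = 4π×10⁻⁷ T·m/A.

Inside a long solenoid, B = μ₀nI with n = 5814 turns/m.
B = 4π×10⁻⁷ × 5814 × 1.18 = 8.62×10⁻³ T.

B ≈ 8.62 mT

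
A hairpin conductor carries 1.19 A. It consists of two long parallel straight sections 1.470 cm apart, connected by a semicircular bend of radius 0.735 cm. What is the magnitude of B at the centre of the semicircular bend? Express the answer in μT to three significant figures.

The semicircular arc contributes B_arc = μ₀I·π/(4πR) = μ₀I/(4R) = 5.09×10⁻⁵ T.
Each semi-infinite lead is at perpendicular distance R = 0.00735 m from the centre, with the perpendicular foot at its near end, so it contributes μ₀I/(4πR); both point the same way, together 3.24×10⁻⁵ T.
Arc and leads all point the same direction: B = 5.09×10⁻⁵ + 3.24×10⁻⁵ = 8.32×10⁻⁵ T.

B ≈ 83.2 μT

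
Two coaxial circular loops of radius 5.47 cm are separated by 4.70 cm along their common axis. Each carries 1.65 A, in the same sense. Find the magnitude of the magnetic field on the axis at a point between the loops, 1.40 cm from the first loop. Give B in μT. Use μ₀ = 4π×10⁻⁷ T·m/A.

B ≈ 29.1 μT

Each loop contributes B = μ₀IR²/[2(R²+z²)^(3/2)] on the axis, with z measured from that loop.
Loop 1 (z = 0.014 m): B₁ = 1.72×10⁻⁵ T. Loop 2 (z = 0.033 m): B₂ = 1.19×10⁻⁵ T.
The fields add: B = B₁ + B₂ = 2.91×10⁻⁵ T.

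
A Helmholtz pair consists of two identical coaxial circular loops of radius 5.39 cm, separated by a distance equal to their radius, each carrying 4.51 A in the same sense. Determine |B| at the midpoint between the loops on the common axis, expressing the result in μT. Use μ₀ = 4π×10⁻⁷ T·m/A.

Each loop contributes B = μ₀IR²/[2(R²+z²)^(3/2)] on the axis, with z measured from that loop.
Loop 1 (z = 0.02695 m): B₁ = 3.76×10⁻⁵ T. Loop 2 (z = 0.02695 m): B₂ = 3.76×10⁻⁵ T.
The fields add: B = B₁ + B₂ = 7.52×10⁻⁵ T.

B ≈ 75.2 μT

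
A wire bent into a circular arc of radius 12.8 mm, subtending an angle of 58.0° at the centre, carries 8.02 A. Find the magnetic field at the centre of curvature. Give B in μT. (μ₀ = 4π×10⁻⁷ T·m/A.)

The Biot–Savart field of a circular arc at its centre is B = μ₀Iφ/(4πR), with φ = 1.012 rad.
B = (4π×10⁻⁷ × 8.02 × 1.012) / (4π × 0.0128) = 6.34×10⁻⁵ T.

B ≈ 63.4 μT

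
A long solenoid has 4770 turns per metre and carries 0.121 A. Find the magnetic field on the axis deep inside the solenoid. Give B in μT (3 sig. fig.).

Inside a long solenoid, B = μ₀nI with n = 4770 turns/m.
B = 4π×10⁻⁷ × 4770 × 0.121 = 7.25×10⁻⁴ T.

B ≈ 725 μT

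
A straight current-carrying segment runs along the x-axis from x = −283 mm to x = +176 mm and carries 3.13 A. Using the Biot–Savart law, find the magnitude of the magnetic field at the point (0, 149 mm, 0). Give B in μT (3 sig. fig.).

B ≈ 3.46 μT

For a finite straight segment, B = (μ₀I/4πd)(sinθ₁ + sinθ₂), where θ₁, θ₂ are the angles from the perpendicular to each end.
The perpendicular distance is d = 0.149 m; the end-offsets along the wire are a = 0.283 m and b = 0.176 m.
sinθ₁ = 0.283/√(0.283²+0.149²) = 0.8849; sinθ₂ = 0.176/√(0.176²+0.149²) = 0.7632.
B = (4π×10⁻⁷ × 3.13) / (4π × 0.149) × (0.8849 + 0.7632) = 3.46×10⁻⁶ T.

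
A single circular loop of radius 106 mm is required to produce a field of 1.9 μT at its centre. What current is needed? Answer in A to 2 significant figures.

At the centre of a circular loop B = μ₀I/(2R), so I = 2RB/μ₀.
With R = 0.106 m, I = 2 × 0.106 × 1.90×10⁻⁶ / (4π×10⁻⁷) = 0.321 A.

I ≈ 0.32 A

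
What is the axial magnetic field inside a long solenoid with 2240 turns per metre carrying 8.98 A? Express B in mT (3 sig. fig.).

B ≈ 25.3 mT

Inside a long solenoid, B = μ₀nI with n = 2240 turns/m.
B = 4π×10⁻⁷ × 2240 × 8.98 = 2.53×10⁻² T.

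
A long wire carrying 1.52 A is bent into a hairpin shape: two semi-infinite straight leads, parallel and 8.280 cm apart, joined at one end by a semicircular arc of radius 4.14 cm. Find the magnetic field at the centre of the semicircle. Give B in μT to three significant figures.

The semicircular arc contributes B_arc = μ₀I·π/(4πR) = μ₀I/(4R) = 1.15×10⁻⁵ T.
Each semi-infinite lead is at perpendicular distance R = 0.0414 m from the centre, with the perpendicular foot at its near end, so it contributes μ₀I/(4πR); both point the same way, together 7.34×10⁻⁶ T.
Arc and leads all point the same direction: B = 1.15×10⁻⁵ + 7.34×10⁻⁶ = 1.89×10⁻⁵ T.

B ≈ 18.9 μT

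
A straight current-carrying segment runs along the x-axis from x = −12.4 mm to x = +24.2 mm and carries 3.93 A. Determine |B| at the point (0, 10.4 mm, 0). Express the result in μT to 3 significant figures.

For a finite straight segment, B = (μ₀I/4πd)(sinθ₁ + sinθ₂), where θ₁, θ₂ are the angles from the perpendicular to each end.
The perpendicular distance is d = 0.0104 m; the end-offsets along the wire are a = 0.0124 m and b = 0.0242 m.
sinθ₁ = 0.0124/√(0.0124²+0.0104²) = 0.7662; sinθ₂ = 0.0242/√(0.0242²+0.0104²) = 0.9188.
B = (4π×10⁻⁷ × 3.93) / (4π × 0.0104) × (0.7662 + 0.9188) = 6.37×10⁻⁵ T.

B ≈ 63.7 μT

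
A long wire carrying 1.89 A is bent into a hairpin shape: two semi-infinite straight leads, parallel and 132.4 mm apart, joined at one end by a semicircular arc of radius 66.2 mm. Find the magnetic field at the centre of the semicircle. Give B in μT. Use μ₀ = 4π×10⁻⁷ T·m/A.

B ≈ 14.7 μT

The semicircular arc contributes B_arc = μ₀I·π/(4πR) = μ₀I/(4R) = 8.97×10⁻⁶ T.
Each semi-infinite lead is at perpendicular distance R = 0.0662 m from the centre, with the perpendicular foot at its near end, so it contributes μ₀I/(4πR); both point the same way, together 5.71×10⁻⁶ T.
Arc and leads all point the same direction: B = 8.97×10⁻⁶ + 5.71×10⁻⁶ = 1.47×10⁻⁵ T.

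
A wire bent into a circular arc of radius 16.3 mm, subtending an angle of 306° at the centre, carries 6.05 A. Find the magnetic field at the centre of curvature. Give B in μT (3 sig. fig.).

B ≈ 198 μT

The Biot–Savart field of a circular arc at its centre is B = μ₀Iφ/(4πR), with φ = 5.341 rad.
B = (4π×10⁻⁷ × 6.05 × 5.341) / (4π × 0.0163) = 1.98×10⁻⁴ T.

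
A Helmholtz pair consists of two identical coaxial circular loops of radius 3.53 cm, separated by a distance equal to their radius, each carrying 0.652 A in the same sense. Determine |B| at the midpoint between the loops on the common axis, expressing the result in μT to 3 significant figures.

Each loop contributes B = μ₀IR²/[2(R²+z²)^(3/2)] on the axis, with z measured from that loop.
Loop 1 (z = 0.01765 m): B₁ = 8.30×10⁻⁶ T. Loop 2 (z = 0.01765 m): B₂ = 8.30×10⁻⁶ T.
The fields add: B = B₁ + B₂ = 1.66×10⁻⁵ T.

B ≈ 16.6 μT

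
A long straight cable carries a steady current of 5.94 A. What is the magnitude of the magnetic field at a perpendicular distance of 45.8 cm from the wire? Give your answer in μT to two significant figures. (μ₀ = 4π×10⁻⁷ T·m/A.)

B ≈ 2.6 μT

For an infinitely long straight wire, B = μ₀I/(2πd).
B = (4π×10⁻⁷ × 5.94) / (2π × 0.458) = 2.59×10⁻⁶ T.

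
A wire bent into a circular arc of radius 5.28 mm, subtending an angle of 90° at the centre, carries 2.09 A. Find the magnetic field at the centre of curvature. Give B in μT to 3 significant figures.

B ≈ 62.2 μT

The Biot–Savart field of a circular arc at its centre is B = μ₀Iφ/(4πR), with φ = 1.571 rad.
B = (4π×10⁻⁷ × 2.09 × 1.571) / (4π × 0.00528) = 6.22×10⁻⁵ T.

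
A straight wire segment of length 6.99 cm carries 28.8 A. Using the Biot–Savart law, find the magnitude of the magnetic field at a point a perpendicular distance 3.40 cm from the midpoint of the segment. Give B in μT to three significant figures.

For a finite straight segment, B = (μ₀I/4πd)(sinθ₁ + sinθ₂), where θ₁, θ₂ are the angles from the perpendicular to each end.
The perpendicular from the point meets the wire at its midpoint, so each end is L/2 = 0.03495 m away along the wire.
sinθ₁ = 0.03495/√(0.03495²+0.034²) = 0.7168; sinθ₂ = 0.03495/√(0.03495²+0.034²) = 0.7168.
B = (4π×10⁻⁷ × 28.8) / (4π × 0.034) × (0.7168 + 0.7168) = 1.21×10⁻⁴ T.

B ≈ 121 μT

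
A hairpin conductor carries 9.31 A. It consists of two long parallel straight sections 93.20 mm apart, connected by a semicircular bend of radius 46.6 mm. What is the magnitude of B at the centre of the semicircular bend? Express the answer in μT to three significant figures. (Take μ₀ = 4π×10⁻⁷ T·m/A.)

The semicircular arc contributes B_arc = μ₀I·π/(4πR) = μ₀I/(4R) = 6.28×10⁻⁵ T.
Each semi-infinite lead is at perpendicular distance R = 0.0466 m from the centre, with the perpendicular foot at its near end, so it contributes μ₀I/(4πR); both point the same way, together 4.00×10⁻⁵ T.
Arc and leads all point the same direction: B = 6.28×10⁻⁵ + 4.00×10⁻⁵ = 1.03×10⁻⁴ T.

B ≈ 103 μT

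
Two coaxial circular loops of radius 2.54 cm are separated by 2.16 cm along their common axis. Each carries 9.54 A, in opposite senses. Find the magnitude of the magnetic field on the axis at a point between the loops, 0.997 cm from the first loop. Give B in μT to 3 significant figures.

B ≈ 13.0 μT

Each loop contributes B = μ₀IR²/[2(R²+z²)^(3/2)] on the axis, with z measured from that loop.
Loop 1 (z = 0.00997 m): B₁ = 1.90×10⁻⁴ T. Loop 2 (z = 0.01163 m): B₂ = 1.77×10⁻⁴ T.
The fields oppose: B = |B₁ − B₂| = 1.30×10⁻⁵ T.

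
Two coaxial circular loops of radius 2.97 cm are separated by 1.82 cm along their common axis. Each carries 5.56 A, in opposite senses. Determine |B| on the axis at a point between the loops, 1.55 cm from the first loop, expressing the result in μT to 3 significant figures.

B ≈ 34.2 μT

Each loop contributes B = μ₀IR²/[2(R²+z²)^(3/2)] on the axis, with z measured from that loop.
Loop 1 (z = 0.0155 m): B₁ = 8.20×10⁻⁵ T. Loop 2 (z = 0.0027 m): B₂ = 1.16×10⁻⁴ T.
The fields oppose: B = |B₁ − B₂| = 3.42×10⁻⁵ T.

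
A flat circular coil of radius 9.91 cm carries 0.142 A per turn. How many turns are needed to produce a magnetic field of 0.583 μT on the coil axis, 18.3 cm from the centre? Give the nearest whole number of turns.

N = 6

For an N-turn coil, B = Nμ₀IR²/[2(R²+z²)^(3/2)]. A single turn gives B₁ = 9.72×10⁻⁸ T with R = 0.0991 m, z = 0.183 m.
N = B/B₁ = 5.83×10⁻⁷ / 9.72×10⁻⁸ = 6.00.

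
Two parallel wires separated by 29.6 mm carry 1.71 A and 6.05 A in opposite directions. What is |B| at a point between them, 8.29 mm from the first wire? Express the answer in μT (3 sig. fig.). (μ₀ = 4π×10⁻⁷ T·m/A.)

B ≈ 98.0 μT

Each long wire gives B = μ₀I/(2πd). Distances are d₁ = 0.00829 m and d₂ = 0.02131 m.
B₁ = 4.13×10⁻⁵ T, B₂ = 5.68×10⁻⁵ T.
Between antiparallel currents both contributions point the same way, so they add. B = B₁ + B₂ = 4.13×10⁻⁵ + 5.68×10⁻⁵ = 9.80×10⁻⁵ T.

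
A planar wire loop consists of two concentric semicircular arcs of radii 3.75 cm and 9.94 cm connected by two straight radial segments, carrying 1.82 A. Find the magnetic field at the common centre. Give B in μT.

The radial connectors point toward the centre, so dl × r̂ = 0 and they contribute nothing.
Each semicircle gives μ₀I/(4R): inner arc 1.52×10⁻⁵ T, outer arc 5.75×10⁻⁶ T.
The two arcs carry current in opposite angular senses, so their fields oppose: B = |1.52×10⁻⁵ − 5.75×10⁻⁶| = 9.49×10⁻⁶ T.

B ≈ 9.49 μT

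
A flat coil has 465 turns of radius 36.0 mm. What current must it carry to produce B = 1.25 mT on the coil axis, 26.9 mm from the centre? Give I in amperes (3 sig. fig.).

For an N-turn coil, B = Nμ₀IR²/[2(R²+z²)^(3/2)] with R = 0.036 m, z = 0.0269 m, so I = 2B(R²+z²)^(3/2)/(Nμ₀R²) = 2 × 1.25×10⁻³ × 9.08×10⁻⁵ / (465 × 4π×10⁻⁷ × 0.001296) = 0.300 A.

I ≈ 0.300 A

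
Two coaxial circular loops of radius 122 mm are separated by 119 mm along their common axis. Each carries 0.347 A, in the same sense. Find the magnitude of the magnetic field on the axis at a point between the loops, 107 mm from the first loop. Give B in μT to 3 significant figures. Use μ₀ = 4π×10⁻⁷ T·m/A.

B ≈ 2.52 μT

Each loop contributes B = μ₀IR²/[2(R²+z²)^(3/2)] on the axis, with z measured from that loop.
Loop 1 (z = 0.107 m): B₁ = 7.59×10⁻⁷ T. Loop 2 (z = 0.012 m): B₂ = 1.76×10⁻⁶ T.
The fields add: B = B₁ + B₂ = 2.52×10⁻⁶ T.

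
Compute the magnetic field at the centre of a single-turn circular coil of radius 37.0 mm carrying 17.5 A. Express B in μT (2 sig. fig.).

At the centre of a circular loop the Biot–Savart law gives B = μ₀I/(2R).
B = (4π×10⁻⁷ × 17.5) / (2 × 0.037) = 2.97×10⁻⁴ T.

B ≈ 300 μT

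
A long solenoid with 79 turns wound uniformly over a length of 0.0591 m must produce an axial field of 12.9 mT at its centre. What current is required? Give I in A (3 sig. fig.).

Inside a long solenoid B = μ₀nI with n = 1337 m⁻¹, so I = B/(μ₀n).
I = 1.29×10⁻² / (4π×10⁻⁷ × 1337) = 7.68 A.

I ≈ 7.68 A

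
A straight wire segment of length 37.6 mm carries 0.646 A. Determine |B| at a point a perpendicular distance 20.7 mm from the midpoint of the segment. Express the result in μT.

B ≈ 4.20 μT

For a finite straight segment, B = (μ₀I/4πd)(sinθ₁ + sinθ₂), where θ₁, θ₂ are the angles from the perpendicular to each end.
The perpendicular from the point meets the wire at its midpoint, so each end is L/2 = 0.0188 m away along the wire.
sinθ₁ = 0.0188/√(0.0188²+0.0207²) = 0.6723; sinθ₂ = 0.0188/√(0.0188²+0.0207²) = 0.6723.
B = (4π×10⁻⁷ × 0.646) / (4π × 0.0207) × (0.6723 + 0.6723) = 4.20×10⁻⁶ T.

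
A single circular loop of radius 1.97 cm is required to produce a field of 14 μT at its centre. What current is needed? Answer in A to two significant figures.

I ≈ 0.44 A

At the centre of a circular loop B = μ₀I/(2R), so I = 2RB/μ₀.
With R = 0.0197 m, I = 2 × 0.0197 × 1.40×10⁻⁵ / (4π×10⁻⁷) = 0.439 A.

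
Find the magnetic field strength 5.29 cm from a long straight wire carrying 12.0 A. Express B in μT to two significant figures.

For an infinitely long straight wire, B = μ₀I/(2πd).
B = (4π×10⁻⁷ × 12.0) / (2π × 0.0529) = 4.54×10⁻⁵ T.

B ≈ 45 μT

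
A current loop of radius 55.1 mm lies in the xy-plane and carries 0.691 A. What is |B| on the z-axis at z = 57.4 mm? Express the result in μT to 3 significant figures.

On the axis of a circular loop, B = μ₀IR² / [2(R²+z²)^(3/2)].
R² + z² = (0.0551)² + (0.0574)² = 0.006331 m², and (R²+z²)^(3/2) = 5.04×10⁻⁴ m³.
B = (4π×10⁻⁷ × 0.691 × 0.003036) / (2 × 5.04×10⁻⁴) = 2.62×10⁻⁶ T.

B ≈ 2.62 μT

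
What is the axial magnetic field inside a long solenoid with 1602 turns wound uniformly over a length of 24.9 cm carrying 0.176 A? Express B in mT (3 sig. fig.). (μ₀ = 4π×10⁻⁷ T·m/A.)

Inside a long solenoid, B = μ₀nI with n = 6434 turns/m.
B = 4π×10⁻⁷ × 6434 × 0.176 = 1.42×10⁻³ T.

B ≈ 1.42 mT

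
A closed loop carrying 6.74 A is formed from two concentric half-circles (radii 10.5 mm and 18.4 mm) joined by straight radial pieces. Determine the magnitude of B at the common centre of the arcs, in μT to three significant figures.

B ≈ 86.6 μT

The radial connectors point toward the centre, so dl × r̂ = 0 and they contribute nothing.
Each semicircle gives μ₀I/(4R): inner arc 2.02×10⁻⁴ T, outer arc 1.15×10⁻⁴ T.
The two arcs carry current in opposite angular senses, so their fields oppose: B = |2.02×10⁻⁴ − 1.15×10⁻⁴| = 8.66×10⁻⁵ T.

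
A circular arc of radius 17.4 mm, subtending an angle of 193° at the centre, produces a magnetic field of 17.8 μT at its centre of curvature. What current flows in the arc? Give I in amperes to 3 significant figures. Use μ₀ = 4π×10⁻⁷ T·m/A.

For a circular arc, B = μ₀Iφ/(4πR) with φ in radians; here φ = 3.368 rad.
So I = 4πRB/(μ₀φ) = 4π × 0.0174 × 1.78×10⁻⁵ / (4π×10⁻⁷ × 3.368) = 0.919 A.

I ≈ 0.919 A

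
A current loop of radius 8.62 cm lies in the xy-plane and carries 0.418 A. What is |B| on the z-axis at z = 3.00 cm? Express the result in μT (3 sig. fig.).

B ≈ 2.57 μT

On the axis of a circular loop, B = μ₀IR² / [2(R²+z²)^(3/2)].
R² + z² = (0.0862)² + (0.03)² = 0.00833 m², and (R²+z²)^(3/2) = 7.60×10⁻⁴ m³.
B = (4π×10⁻⁷ × 0.418 × 0.00743) / (2 × 7.60×10⁻⁴) = 2.57×10⁻⁶ T.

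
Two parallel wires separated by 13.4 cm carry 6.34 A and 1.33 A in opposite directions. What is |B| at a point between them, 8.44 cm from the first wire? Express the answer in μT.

B ≈ 20.4 μT

Each long wire gives B = μ₀I/(2πd). Distances are d₁ = 0.0844 m and d₂ = 0.0496 m.
B₁ = 1.50×10⁻⁵ T, B₂ = 5.36×10⁻⁶ T.
Between antiparallel currents both contributions point the same way, so they add. B = B₁ + B₂ = 1.50×10⁻⁵ + 5.36×10⁻⁶ = 2.04×10⁻⁵ T.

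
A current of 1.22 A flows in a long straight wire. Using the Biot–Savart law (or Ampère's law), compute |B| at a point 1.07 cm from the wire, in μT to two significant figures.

For an infinitely long straight wire, B = μ₀I/(2πd).
B = (4π×10⁻⁷ × 1.22) / (2π × 0.0107) = 2.28×10⁻⁵ T.

B ≈ 23 μT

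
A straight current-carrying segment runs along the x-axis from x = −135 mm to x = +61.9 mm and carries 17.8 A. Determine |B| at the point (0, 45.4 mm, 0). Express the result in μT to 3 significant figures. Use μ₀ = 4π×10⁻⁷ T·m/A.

For a finite straight segment, B = (μ₀I/4πd)(sinθ₁ + sinθ₂), where θ₁, θ₂ are the angles from the perpendicular to each end.
The perpendicular distance is d = 0.0454 m; the end-offsets along the wire are a = 0.135 m and b = 0.0619 m.
sinθ₁ = 0.135/√(0.135²+0.0454²) = 0.9478; sinθ₂ = 0.0619/√(0.0619²+0.0454²) = 0.8064.
B = (4π×10⁻⁷ × 17.8) / (4π × 0.0454) × (0.9478 + 0.8064) = 6.88×10⁻⁵ T.

B ≈ 68.8 μT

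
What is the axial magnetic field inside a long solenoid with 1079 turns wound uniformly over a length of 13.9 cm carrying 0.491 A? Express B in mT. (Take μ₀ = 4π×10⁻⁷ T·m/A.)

Inside a long solenoid, B = μ₀nI with n = 7763 turns/m.
B = 4π×10⁻⁷ × 7763 × 0.491 = 4.79×10⁻³ T.

B ≈ 4.79 mT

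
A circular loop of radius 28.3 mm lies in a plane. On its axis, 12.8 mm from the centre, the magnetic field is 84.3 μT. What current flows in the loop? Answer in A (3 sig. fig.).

On the axis of a loop, B = μ₀IR²/[2(R²+z²)^(3/2)], so I = 2B(R²+z²)^(3/2)/(μ₀R²).
R² + z² = 0.0008009 + 0.0001638 = 0.0009647 m²; raised to 3/2 gives 3.00×10⁻⁵ m³.
I = 2 × 8.43×10⁻⁵ × 3.00×10⁻⁵ / (1.26×10⁻⁶ × 0.0008009) = 5.02 A.

I ≈ 5.02 A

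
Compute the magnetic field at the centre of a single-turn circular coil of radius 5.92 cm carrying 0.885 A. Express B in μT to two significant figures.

B ≈ 9.4 μT

At the centre of a circular loop the Biot–Savart law gives B = μ₀I/(2R).
B = (4π×10⁻⁷ × 0.885) / (2 × 0.0592) = 9.39×10⁻⁶ T.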